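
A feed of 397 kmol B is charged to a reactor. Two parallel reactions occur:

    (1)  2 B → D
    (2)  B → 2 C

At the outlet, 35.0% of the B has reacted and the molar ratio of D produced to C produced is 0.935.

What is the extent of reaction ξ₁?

ξ₁ = 54.8 kmol

Conversion of B: B consumed = 0.35 × 397 = 138.9 kmol = 2ξ₁ + 1ξ₂.
Selectivity: 1ξ₁ / (2ξ₂) = 0.935 → ξ₁ = 1.87 ξ₂.
Substitute: (2·1.87 + 1) ξ₂ = 138.9 → ξ₂ = 29.31 kmol, ξ₁ = 54.82 kmol.
Outlet amounts (n = n₀ + Σ ν·ξ):
  B: 397 − 2(54.82) − 1(29.31) = 258.1
  D: 0 + 1(54.82) = 54.82
  C: 0 + 2(29.31) = 58.63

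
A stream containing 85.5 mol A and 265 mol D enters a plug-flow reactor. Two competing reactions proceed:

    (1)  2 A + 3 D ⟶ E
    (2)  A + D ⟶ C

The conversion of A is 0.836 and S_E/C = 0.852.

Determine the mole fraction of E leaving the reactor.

Conversion of A: A consumed = 0.836 × 85.5 = 71.48 mol = 2ξ₁ + 1ξ₂.
Selectivity: 1ξ₁ / (1ξ₂) = 0.852 → ξ₁ = 0.852 ξ₂.
Substitute: (2·0.852 + 1) ξ₂ = 71.48 → ξ₂ = 26.43 mol, ξ₁ = 22.52 mol.
Outlet amounts (n = n₀ + Σ ν·ξ):
  A: 85.5 − 2(22.52) − 1(26.43) = 14.02
  D: 265 − 3(22.52) − 1(26.43) = 171
  E: 0 + 1(22.52) = 22.52
  C: 0 + 1(26.43) = 26.43
Total out = 234 mol; y_E = 22.52 / 234 = 0.09626.

0.0963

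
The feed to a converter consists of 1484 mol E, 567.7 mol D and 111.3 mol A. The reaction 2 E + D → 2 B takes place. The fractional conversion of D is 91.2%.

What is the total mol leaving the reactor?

D reacted = 0.912 × 567.7 = 517.7 mol; ν_D = −1, so ξ = 517.7/1 = 517.7 mol.
Outlet amounts (n = n₀ + ν ξ):
  E: 1484 − 2(517.7) = 448.5
  D: 567.7 − 1(517.7) = 49.96
  B: 0 + 2(517.7) = 1035
  A: 111.3 (inert)
Total out = 448.5 + 49.96 + 1035 + 111.3 = 1645 mol.

1650 mol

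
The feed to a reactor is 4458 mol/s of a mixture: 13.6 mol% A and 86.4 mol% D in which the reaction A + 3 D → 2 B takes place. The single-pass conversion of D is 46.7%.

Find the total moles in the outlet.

3260 mol/s

D reacted = 0.467 × 3852 = 1799 mol/s; ν_D = −3, so ξ = 1799/3 = 599.6 mol/s.
Outlet amounts (n = n₀ + ν ξ):
  A: 606.3 − 1(599.6) = 6.705
  D: 3852 − 3(599.6) = 2053
  B: 0 + 2(599.6) = 1199
Total out = 6.705 + 2053 + 1199 = 3259 mol/s.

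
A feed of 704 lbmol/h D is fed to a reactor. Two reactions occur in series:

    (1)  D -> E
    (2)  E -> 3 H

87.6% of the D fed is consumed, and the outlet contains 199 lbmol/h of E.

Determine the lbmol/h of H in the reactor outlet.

Conversion of D: D consumed = 1ξ₁ = 0.876 × 704 → ξ₁ = 616.7 lbmol/h.
E balance: n_E = 0 + 1ξ₁ − 1ξ₂ = 199 → ξ₂ = (1·616.7 − 199)/1 = 417.7 lbmol/h.
Outlet amounts (n = n₀ + Σ ν·ξ):
  D: 704 − 1(616.7) = 87.3
  E: 0 + 1(616.7) − 1(417.7) = 199
  H: 0 + 3(417.7) = 1253

1250 lbmol/h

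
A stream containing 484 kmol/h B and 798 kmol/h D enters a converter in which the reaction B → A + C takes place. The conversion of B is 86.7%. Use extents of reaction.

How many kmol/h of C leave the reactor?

B reacted = 0.867 × 484 = 419.6 kmol/h; ν_B = −1, so ξ = 419.6/1 = 419.6 kmol/h.
Outlet amounts (n = n₀ + ν ξ):
  B: 484 − 1(419.6) = 64.37
  A: 0 + 1(419.6) = 419.6
  C: 0 + 1(419.6) = 419.6
  D: 798 (inert)

420 kmol/h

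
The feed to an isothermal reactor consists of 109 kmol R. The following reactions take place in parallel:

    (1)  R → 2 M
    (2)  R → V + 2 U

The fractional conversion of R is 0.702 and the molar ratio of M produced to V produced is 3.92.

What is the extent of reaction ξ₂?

Conversion of R: R consumed = 0.702 × 109 = 76.52 kmol = 1ξ₁ + 1ξ₂.
Selectivity: 2ξ₁ / (1ξ₂) = 3.92 → ξ₁ = 1.96 ξ₂.
Substitute: (1·1.96 + 1) ξ₂ = 76.52 → ξ₂ = 25.85 kmol, ξ₁ = 50.67 kmol.
Outlet amounts (n = n₀ + Σ ν·ξ):
  R: 109 − 1(50.67) − 1(25.85) = 32.48
  M: 0 + 2(50.67) = 101.3
  V: 0 + 1(25.85) = 25.85
  U: 0 + 2(25.85) = 51.7

ξ₂ = 25.9 kmol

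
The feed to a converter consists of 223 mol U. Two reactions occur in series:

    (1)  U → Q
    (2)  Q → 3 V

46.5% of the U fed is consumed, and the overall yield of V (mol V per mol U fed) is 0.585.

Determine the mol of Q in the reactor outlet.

Conversion of U: U consumed = 1ξ₁ = 0.465 × 223 → ξ₁ = 103.7 mol.
Yield of V: 3ξ₂ / 223 = 0.585 → ξ₂ = 43.48 mol.
Outlet amounts (n = n₀ + Σ ν·ξ):
  U: 223 − 1(103.7) = 119.3
  Q: 0 + 1(103.7) − 1(43.48) = 60.21
  V: 0 + 3(43.48) = 130.5

60.2 mol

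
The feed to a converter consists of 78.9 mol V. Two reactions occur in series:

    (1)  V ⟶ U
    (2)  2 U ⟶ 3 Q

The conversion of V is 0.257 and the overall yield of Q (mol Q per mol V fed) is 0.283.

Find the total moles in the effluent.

86.3 mol

Conversion of V: V consumed = 1ξ₁ = 0.257 × 78.9 → ξ₁ = 20.28 mol.
Yield of Q: 3ξ₂ / 78.9 = 0.283 → ξ₂ = 7.443 mol.
Outlet amounts (n = n₀ + Σ ν·ξ):
  V: 78.9 − 1(20.28) = 58.62
  U: 0 + 1(20.28) − 2(7.443) = 5.392
  Q: 0 + 3(7.443) = 22.33
Total out = 58.62 + 5.392 + 22.33 = 86.34 mol.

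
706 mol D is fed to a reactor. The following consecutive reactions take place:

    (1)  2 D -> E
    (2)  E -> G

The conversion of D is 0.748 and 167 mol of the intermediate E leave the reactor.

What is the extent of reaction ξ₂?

Conversion of D: D consumed = 2ξ₁ = 0.748 × 706 → ξ₁ = 264 mol.
E balance: n_E = 0 + 1ξ₁ − 1ξ₂ = 167 → ξ₂ = (1·264 − 167)/1 = 97.04 mol.
Outlet amounts (n = n₀ + Σ ν·ξ):
  D: 706 − 2(264) = 177.9
  E: 0 + 1(264) − 1(97.04) = 167
  G: 0 + 1(97.04) = 97.04

ξ₂ = 97 mol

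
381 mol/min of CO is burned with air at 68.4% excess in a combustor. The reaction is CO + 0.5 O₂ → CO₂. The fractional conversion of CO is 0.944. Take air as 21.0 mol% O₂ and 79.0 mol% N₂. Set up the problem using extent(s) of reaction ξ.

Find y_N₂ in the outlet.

Stoichiometric O₂ = 0.5 × 381 = 190.5 mol/min; O₂ fed = 190.5 × 1.684 = 320.8 mol/min.
N₂ fed = 320.8 × 79/21 = 1207 mol/min.
Fuel reacted = 0.944 × 381 → ξ = 359.7 mol/min.
Outlet (n = n₀ + ν ξ):
  CO: 381 − 1(359.7) = 21.34
  O₂: 320.8 − 0.5(359.7) = 141
  N₂: 1207 (inert)
  CO₂: 0 + 1(359.7) = 359.7
Total out = 1729 mol/min; y_N₂ = 1207 / 1729 = 0.6981.

0.698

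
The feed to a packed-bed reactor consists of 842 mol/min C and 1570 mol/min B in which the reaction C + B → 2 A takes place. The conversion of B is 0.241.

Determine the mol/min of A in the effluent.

757 mol/min

B reacted = 0.241 × 1570 = 378.4 mol/min; ν_B = −1, so ξ = 378.4/1 = 378.4 mol/min.
Outlet amounts (n = n₀ + ν ξ):
  C: 842 − 1(378.4) = 463.6
  B: 1570 − 1(378.4) = 1192
  A: 0 + 2(378.4) = 756.7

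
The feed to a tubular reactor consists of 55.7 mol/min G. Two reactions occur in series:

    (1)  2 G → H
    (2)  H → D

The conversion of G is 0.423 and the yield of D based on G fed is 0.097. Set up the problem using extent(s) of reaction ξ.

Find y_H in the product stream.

Conversion of G: G consumed = 2ξ₁ = 0.423 × 55.7 → ξ₁ = 11.78 mol/min.
Yield of D: 1ξ₂ / 55.7 = 0.097 → ξ₂ = 5.403 mol/min.
Outlet amounts (n = n₀ + Σ ν·ξ):
  G: 55.7 − 2(11.78) = 32.14
  H: 0 + 1(11.78) − 1(5.403) = 6.378
  D: 0 + 1(5.403) = 5.403
Total out = 43.92 mol/min; y_H = 6.378 / 43.92 = 0.1452.

0.145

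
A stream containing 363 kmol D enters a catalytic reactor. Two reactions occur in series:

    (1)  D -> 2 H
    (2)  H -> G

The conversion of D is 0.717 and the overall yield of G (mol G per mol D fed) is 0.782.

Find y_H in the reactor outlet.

Conversion of D: D consumed = 1ξ₁ = 0.717 × 363 → ξ₁ = 260.3 kmol.
Yield of G: 1ξ₂ / 363 = 0.782 → ξ₂ = 283.9 kmol.
Outlet amounts (n = n₀ + Σ ν·ξ):
  D: 363 − 1(260.3) = 102.7
  H: 0 + 2(260.3) − 1(283.9) = 236.7
  G: 0 + 1(283.9) = 283.9
Total out = 623.3 kmol; y_H = 236.7 / 623.3 = 0.3797.

0.38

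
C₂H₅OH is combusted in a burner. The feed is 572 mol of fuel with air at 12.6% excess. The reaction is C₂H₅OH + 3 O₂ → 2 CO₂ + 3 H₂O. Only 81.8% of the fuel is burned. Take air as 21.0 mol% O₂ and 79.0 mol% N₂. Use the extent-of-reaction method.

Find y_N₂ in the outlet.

0.71

Stoichiometric O₂ = 3 × 572 = 1716 mol; O₂ fed = 1716 × 1.126 = 1932 mol.
N₂ fed = 1932 × 79/21 = 7269 mol.
Fuel reacted = 0.818 × 572 → ξ = 467.9 mol.
Outlet (n = n₀ + ν ξ):
  C₂H₅OH: 572 − 1(467.9) = 104.1
  O₂: 1932 − 3(467.9) = 528.5
  N₂: 7269 (inert)
  CO₂: 0 + 2(467.9) = 935.8
  H₂O: 0 + 3(467.9) = 1404
Total out = 10240 mol; y_N₂ = 7269 / 10240 = 0.7098.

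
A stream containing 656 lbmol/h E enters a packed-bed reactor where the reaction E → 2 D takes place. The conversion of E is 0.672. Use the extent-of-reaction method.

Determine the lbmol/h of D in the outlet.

E reacted = 0.672 × 656 = 440.8 lbmol/h; ν_E = −1, so ξ = 440.8/1 = 440.8 lbmol/h.
Outlet amounts (n = n₀ + ν ξ):
  E: 656 − 1(440.8) = 215.2
  D: 0 + 2(440.8) = 881.7

882 lbmol/h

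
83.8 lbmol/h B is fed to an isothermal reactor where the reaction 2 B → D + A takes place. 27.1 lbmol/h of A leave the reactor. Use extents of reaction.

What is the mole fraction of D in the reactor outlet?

For A: n = n₀ + 1ξ → 27.1 = 0 + 1ξ, giving ξ = 27.1 lbmol/h.
Outlet amounts (n = n₀ + ν ξ):
  B: 83.8 − 2(27.1) = 29.6
  D: 0 + 1(27.1) = 27.1
  A: 0 + 1(27.1) = 27.1
Total out = 83.8 lbmol/h; y_D = 27.1 / 83.8 = 0.3234.

0.323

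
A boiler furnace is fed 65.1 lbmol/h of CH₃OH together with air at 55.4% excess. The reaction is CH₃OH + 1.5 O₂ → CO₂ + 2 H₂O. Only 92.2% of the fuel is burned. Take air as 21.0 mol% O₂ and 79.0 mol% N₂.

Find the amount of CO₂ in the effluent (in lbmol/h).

Stoichiometric O₂ = 1.5 × 65.1 = 97.65 lbmol/h; O₂ fed = 97.65 × 1.554 = 151.7 lbmol/h.
N₂ fed = 151.7 × 79/21 = 570.9 lbmol/h.
Fuel reacted = 0.922 × 65.1 → ξ = 60.02 lbmol/h.
Outlet (n = n₀ + ν ξ):
  CH₃OH: 65.1 − 1(60.02) = 5.078
  O₂: 151.7 − 1.5(60.02) = 61.71
  N₂: 570.9 (inert)
  CO₂: 0 + 1(60.02) = 60.02
  H₂O: 0 + 2(60.02) = 120

60 lbmol/h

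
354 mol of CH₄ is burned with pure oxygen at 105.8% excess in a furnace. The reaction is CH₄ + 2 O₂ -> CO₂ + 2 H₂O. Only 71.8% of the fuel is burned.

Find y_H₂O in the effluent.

0.281

Stoichiometric O₂ = 2 × 354 = 708 mol; O₂ fed = 708 × 2.058 = 1457 mol.
Fuel reacted = 0.718 × 354 → ξ = 254.2 mol.
Outlet (n = n₀ + ν ξ):
  CH₄: 354 − 1(254.2) = 99.83
  O₂: 1457 − 2(254.2) = 948.7
  CO₂: 0 + 1(254.2) = 254.2
  H₂O: 0 + 2(254.2) = 508.3
Total out = 1811 mol; y_H₂O = 508.3 / 1811 = 0.2807.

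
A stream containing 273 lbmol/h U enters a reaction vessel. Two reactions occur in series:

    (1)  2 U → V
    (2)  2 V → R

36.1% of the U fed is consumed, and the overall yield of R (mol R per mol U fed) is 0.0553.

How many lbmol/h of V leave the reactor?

Conversion of U: U consumed = 2ξ₁ = 0.361 × 273 → ξ₁ = 49.28 lbmol/h.
Yield of R: 1ξ₂ / 273 = 0.0553 → ξ₂ = 15.1 lbmol/h.
Outlet amounts (n = n₀ + Σ ν·ξ):
  U: 273 − 2(49.28) = 174.4
  V: 0 + 1(49.28) − 2(15.1) = 19.08
  R: 0 + 1(15.1) = 15.1

19.1 lbmol/h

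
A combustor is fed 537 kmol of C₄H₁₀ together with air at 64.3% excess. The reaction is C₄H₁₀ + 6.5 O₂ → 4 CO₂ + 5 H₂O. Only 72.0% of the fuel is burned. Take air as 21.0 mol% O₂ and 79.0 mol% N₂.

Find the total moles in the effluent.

Stoichiometric O₂ = 6.5 × 537 = 3490 kmol; O₂ fed = 3490 × 1.643 = 5735 kmol.
N₂ fed = 5735 × 79/21 = 21570 kmol.
Fuel reacted = 0.72 × 537 → ξ = 386.6 kmol.
Outlet (n = n₀ + ν ξ):
  C₄H₁₀: 537 − 1(386.6) = 150.4
  O₂: 5735 − 6.5(386.6) = 3222
  N₂: 21570 (inert)
  CO₂: 0 + 4(386.6) = 1547
  H₂O: 0 + 5(386.6) = 1933
Total out = 150.4 + 3222 + 21570 + 1547 + 1933 = 28430 kmol.

28400 kmol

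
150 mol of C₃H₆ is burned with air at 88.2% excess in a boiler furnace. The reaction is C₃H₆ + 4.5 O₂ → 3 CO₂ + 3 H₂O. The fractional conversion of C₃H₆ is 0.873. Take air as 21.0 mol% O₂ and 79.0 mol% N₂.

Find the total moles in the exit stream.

Stoichiometric O₂ = 4.5 × 150 = 675 mol; O₂ fed = 675 × 1.882 = 1270 mol.
N₂ fed = 1270 × 79/21 = 4779 mol.
Fuel reacted = 0.873 × 150 → ξ = 130.9 mol.
Outlet (n = n₀ + ν ξ):
  C₃H₆: 150 − 1(130.9) = 19.05
  O₂: 1270 − 4.5(130.9) = 681.1
  N₂: 4779 (inert)
  CO₂: 0 + 3(130.9) = 392.8
  H₂O: 0 + 3(130.9) = 392.8
Total out = 19.05 + 681.1 + 4779 + 392.8 + 392.8 = 6265 mol.

6260 mol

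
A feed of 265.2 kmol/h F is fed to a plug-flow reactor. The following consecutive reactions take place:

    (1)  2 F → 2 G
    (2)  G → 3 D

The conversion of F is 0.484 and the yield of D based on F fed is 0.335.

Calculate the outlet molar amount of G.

Conversion of F: F consumed = 2ξ₁ = 0.484 × 265.2 → ξ₁ = 64.18 kmol/h.
Yield of D: 3ξ₂ / 265.2 = 0.335 → ξ₂ = 29.61 kmol/h.
Outlet amounts (n = n₀ + Σ ν·ξ):
  F: 265.2 − 2(64.18) = 136.8
  G: 0 + 2(64.18) − 1(29.61) = 98.74
  D: 0 + 3(29.61) = 88.84

98.7 kmol/h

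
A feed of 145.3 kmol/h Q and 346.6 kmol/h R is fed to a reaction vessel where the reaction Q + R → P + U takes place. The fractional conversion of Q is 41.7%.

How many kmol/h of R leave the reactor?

286 kmol/h

Q reacted = 0.417 × 145.3 = 60.59 kmol/h; ν_Q = −1, so ξ = 60.59/1 = 60.59 kmol/h.
Outlet amounts (n = n₀ + ν ξ):
  Q: 145.3 − 1(60.59) = 84.71
  R: 346.6 − 1(60.59) = 286
  P: 0 + 1(60.59) = 60.59
  U: 0 + 1(60.59) = 60.59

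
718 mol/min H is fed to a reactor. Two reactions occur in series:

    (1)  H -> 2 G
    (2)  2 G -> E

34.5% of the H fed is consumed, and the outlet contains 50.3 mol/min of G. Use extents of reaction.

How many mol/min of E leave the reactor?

223 mol/min

Conversion of H: H consumed = 1ξ₁ = 0.345 × 718 → ξ₁ = 247.7 mol/min.
G balance: n_G = 0 + 2ξ₁ − 2ξ₂ = 50.3 → ξ₂ = (2·247.7 − 50.3)/2 = 222.6 mol/min.
Outlet amounts (n = n₀ + Σ ν·ξ):
  H: 718 − 1(247.7) = 470.3
  G: 0 + 2(247.7) − 2(222.6) = 50.3
  E: 0 + 1(222.6) = 222.6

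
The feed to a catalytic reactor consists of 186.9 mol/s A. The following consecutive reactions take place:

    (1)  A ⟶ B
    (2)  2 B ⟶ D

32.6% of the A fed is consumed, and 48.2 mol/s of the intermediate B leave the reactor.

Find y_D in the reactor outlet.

Conversion of A: A consumed = 1ξ₁ = 0.326 × 186.9 → ξ₁ = 60.93 mol/s.
B balance: n_B = 0 + 1ξ₁ − 2ξ₂ = 48.2 → ξ₂ = (1·60.93 − 48.2)/2 = 6.365 mol/s.
Outlet amounts (n = n₀ + Σ ν·ξ):
  A: 186.9 − 1(60.93) = 126
  B: 0 + 1(60.93) − 2(6.365) = 48.2
  D: 0 + 1(6.365) = 6.365
Total out = 180.5 mol/s; y_D = 6.365 / 180.5 = 0.03525.

0.0353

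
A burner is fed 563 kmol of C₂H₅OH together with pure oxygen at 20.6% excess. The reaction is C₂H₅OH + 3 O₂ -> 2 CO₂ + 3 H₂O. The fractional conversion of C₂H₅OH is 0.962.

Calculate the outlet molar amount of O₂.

412 kmol

Stoichiometric O₂ = 3 × 563 = 1689 kmol; O₂ fed = 1689 × 1.206 = 2037 kmol.
Fuel reacted = 0.962 × 563 → ξ = 541.6 kmol.
Outlet (n = n₀ + ν ξ):
  C₂H₅OH: 563 − 1(541.6) = 21.39
  O₂: 2037 − 3(541.6) = 412.1
  CO₂: 0 + 2(541.6) = 1083
  H₂O: 0 + 3(541.6) = 1625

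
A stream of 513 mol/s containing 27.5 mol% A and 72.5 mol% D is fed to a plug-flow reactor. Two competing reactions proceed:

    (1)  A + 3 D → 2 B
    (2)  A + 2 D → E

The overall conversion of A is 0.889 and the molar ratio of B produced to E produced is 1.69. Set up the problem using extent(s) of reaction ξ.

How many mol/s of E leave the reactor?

Conversion of A: A consumed = 0.889 × 141.1 = 125.4 mol/s = 1ξ₁ + 1ξ₂.
Selectivity: 2ξ₁ / (1ξ₂) = 1.69 → ξ₁ = 0.845 ξ₂.
Substitute: (1·0.845 + 1) ξ₂ = 125.4 → ξ₂ = 67.98 mol/s, ξ₁ = 57.44 mol/s.
Outlet amounts (n = n₀ + Σ ν·ξ):
  A: 141.1 − 1(57.44) − 1(67.98) = 15.66
  D: 371.9 − 3(57.44) − 2(67.98) = 63.65
  B: 0 + 2(57.44) = 114.9
  E: 0 + 1(67.98) = 67.98

68 mol/s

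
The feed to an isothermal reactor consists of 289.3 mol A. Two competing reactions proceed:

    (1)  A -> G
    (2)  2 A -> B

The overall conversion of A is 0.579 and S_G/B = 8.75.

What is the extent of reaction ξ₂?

Conversion of A: A consumed = 0.579 × 289.3 = 167.5 mol = 1ξ₁ + 2ξ₂.
Selectivity: 1ξ₁ / (1ξ₂) = 8.75 → ξ₁ = 8.75 ξ₂.
Substitute: (1·8.75 + 2) ξ₂ = 167.5 → ξ₂ = 15.58 mol, ξ₁ = 136.3 mol.
Outlet amounts (n = n₀ + Σ ν·ξ):
  A: 289.3 − 1(136.3) − 2(15.58) = 121.8
  G: 0 + 1(136.3) = 136.3
  B: 0 + 1(15.58) = 15.58

ξ₂ = 15.6 mol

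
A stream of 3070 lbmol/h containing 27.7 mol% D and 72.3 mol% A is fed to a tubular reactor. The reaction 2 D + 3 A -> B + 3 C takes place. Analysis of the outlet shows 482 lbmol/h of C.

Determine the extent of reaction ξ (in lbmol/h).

ξ = 161 lbmol/h

For C: n = n₀ + 3ξ → 482 = 0 + 3ξ, giving ξ = 160.7 lbmol/h.
Outlet amounts (n = n₀ + ν ξ):
  D: 850.4 − 2(160.7) = 529.1
  A: 2220 − 3(160.7) = 1738
  B: 0 + 1(160.7) = 160.7
  C: 0 + 3(160.7) = 482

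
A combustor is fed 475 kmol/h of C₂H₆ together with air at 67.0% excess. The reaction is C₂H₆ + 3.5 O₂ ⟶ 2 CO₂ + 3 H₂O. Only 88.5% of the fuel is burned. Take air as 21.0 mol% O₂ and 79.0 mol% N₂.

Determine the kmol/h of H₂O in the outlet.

1260 kmol/h

Stoichiometric O₂ = 3.5 × 475 = 1662 kmol/h; O₂ fed = 1662 × 1.670 = 2776 kmol/h.
N₂ fed = 2776 × 79/21 = 10440 kmol/h.
Fuel reacted = 0.885 × 475 → ξ = 420.4 kmol/h.
Outlet (n = n₀ + ν ξ):
  C₂H₆: 475 − 1(420.4) = 54.62
  O₂: 2776 − 3.5(420.4) = 1305
  N₂: 10440 (inert)
  CO₂: 0 + 2(420.4) = 840.8
  H₂O: 0 + 3(420.4) = 1261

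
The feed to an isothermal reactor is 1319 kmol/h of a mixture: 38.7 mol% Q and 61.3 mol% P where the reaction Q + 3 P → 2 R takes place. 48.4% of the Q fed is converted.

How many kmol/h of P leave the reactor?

67.4 kmol/h

Q reacted = 0.484 × 510.5 = 247.1 kmol/h; ν_Q = −1, so ξ = 247.1/1 = 247.1 kmol/h.
Outlet amounts (n = n₀ + ν ξ):
  Q: 510.5 − 1(247.1) = 263.4
  P: 808.5 − 3(247.1) = 67.37
  R: 0 + 2(247.1) = 494.1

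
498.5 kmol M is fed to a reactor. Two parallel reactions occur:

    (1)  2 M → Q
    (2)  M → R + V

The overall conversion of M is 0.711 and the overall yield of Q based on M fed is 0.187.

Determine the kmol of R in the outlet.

168 kmol

Yield of Q: 1ξ₁ / 498.5 = 0.187 → ξ₁ = 93.22 kmol.
Conversion of M: 2ξ₁ + 1ξ₂ = 0.711 × 498.5 = 354.4 → ξ₂ = 168 kmol.
Outlet amounts (n = n₀ + Σ ν·ξ):
  M: 498.5 − 2(93.22) − 1(168) = 144.1
  Q: 0 + 1(93.22) = 93.22
  R: 0 + 1(168) = 168
  V: 0 + 1(168) = 168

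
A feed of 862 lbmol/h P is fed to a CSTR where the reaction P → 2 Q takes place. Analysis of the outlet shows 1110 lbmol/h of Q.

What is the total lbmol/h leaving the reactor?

1420 lbmol/h

For Q: n = n₀ + 2ξ → 1110 = 0 + 2ξ, giving ξ = 555 lbmol/h.
Outlet amounts (n = n₀ + ν ξ):
  P: 862 − 1(555) = 307
  Q: 0 + 2(555) = 1110
Total out = 307 + 1110 = 1417 lbmol/h.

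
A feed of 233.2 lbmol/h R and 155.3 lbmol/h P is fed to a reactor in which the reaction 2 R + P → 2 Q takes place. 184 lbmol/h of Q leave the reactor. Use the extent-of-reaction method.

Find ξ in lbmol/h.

For Q: n = n₀ + 2ξ → 184 = 0 + 2ξ, giving ξ = 92 lbmol/h.
Outlet amounts (n = n₀ + ν ξ):
  R: 233.2 − 2(92) = 49.2
  P: 155.3 − 1(92) = 63.3
  Q: 0 + 2(92) = 184

ξ = 92 lbmol/h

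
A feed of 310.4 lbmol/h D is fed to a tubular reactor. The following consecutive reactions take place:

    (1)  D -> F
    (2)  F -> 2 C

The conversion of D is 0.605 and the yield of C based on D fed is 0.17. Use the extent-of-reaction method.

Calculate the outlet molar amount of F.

Conversion of D: D consumed = 1ξ₁ = 0.605 × 310.4 → ξ₁ = 187.8 lbmol/h.
Yield of C: 2ξ₂ / 310.4 = 0.17 → ξ₂ = 26.38 lbmol/h.
Outlet amounts (n = n₀ + Σ ν·ξ):
  D: 310.4 − 1(187.8) = 122.6
  F: 0 + 1(187.8) − 1(26.38) = 161.4
  C: 0 + 2(26.38) = 52.77

161 lbmol/h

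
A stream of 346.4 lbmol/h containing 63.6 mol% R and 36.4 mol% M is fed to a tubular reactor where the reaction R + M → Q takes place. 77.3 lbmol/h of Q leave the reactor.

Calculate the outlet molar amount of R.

For Q: n = n₀ + 1ξ → 77.3 = 0 + 1ξ, giving ξ = 77.3 lbmol/h.
Outlet amounts (n = n₀ + ν ξ):
  R: 220.3 − 1(77.3) = 143
  M: 126.1 − 1(77.3) = 48.79
  Q: 0 + 1(77.3) = 77.3

143 lbmol/h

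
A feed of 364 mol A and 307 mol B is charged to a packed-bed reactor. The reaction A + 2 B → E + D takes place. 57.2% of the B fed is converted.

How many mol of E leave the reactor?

87.8 mol

B reacted = 0.572 × 307 = 175.6 mol; ν_B = −2, so ξ = 175.6/2 = 87.8 mol.
Outlet amounts (n = n₀ + ν ξ):
  A: 364 − 1(87.8) = 276.2
  B: 307 − 2(87.8) = 131.4
  E: 0 + 1(87.8) = 87.8
  D: 0 + 1(87.8) = 87.8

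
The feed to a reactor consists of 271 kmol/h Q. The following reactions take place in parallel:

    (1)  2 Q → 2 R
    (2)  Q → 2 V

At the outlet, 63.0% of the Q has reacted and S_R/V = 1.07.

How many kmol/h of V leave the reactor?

Conversion of Q: Q consumed = 0.63 × 271 = 170.7 kmol/h = 2ξ₁ + 1ξ₂.
Selectivity: 2ξ₁ / (2ξ₂) = 1.07 → ξ₁ = 1.07 ξ₂.
Substitute: (2·1.07 + 1) ξ₂ = 170.7 → ξ₂ = 54.37 kmol/h, ξ₁ = 58.18 kmol/h.
Outlet amounts (n = n₀ + Σ ν·ξ):
  Q: 271 − 2(58.18) − 1(54.37) = 100.3
  R: 0 + 2(58.18) = 116.4
  V: 0 + 2(54.37) = 108.7

109 kmol/h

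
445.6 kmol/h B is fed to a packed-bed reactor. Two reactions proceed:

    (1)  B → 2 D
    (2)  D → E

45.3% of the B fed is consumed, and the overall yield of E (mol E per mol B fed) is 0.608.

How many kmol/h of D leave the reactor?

Conversion of B: B consumed = 1ξ₁ = 0.453 × 445.6 → ξ₁ = 201.9 kmol/h.
Yield of E: 1ξ₂ / 445.6 = 0.608 → ξ₂ = 270.9 kmol/h.
Outlet amounts (n = n₀ + Σ ν·ξ):
  B: 445.6 − 1(201.9) = 243.7
  D: 0 + 2(201.9) − 1(270.9) = 132.8
  E: 0 + 1(270.9) = 270.9

133 kmol/h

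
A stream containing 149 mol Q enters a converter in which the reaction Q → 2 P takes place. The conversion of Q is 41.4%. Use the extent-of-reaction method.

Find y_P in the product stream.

Q reacted = 0.414 × 149 = 61.69 mol; ν_Q = −1, so ξ = 61.69/1 = 61.69 mol.
Outlet amounts (n = n₀ + ν ξ):
  Q: 149 − 1(61.69) = 87.31
  P: 0 + 2(61.69) = 123.4
Total out = 210.7 mol; y_P = 123.4 / 210.7 = 0.5856.

0.586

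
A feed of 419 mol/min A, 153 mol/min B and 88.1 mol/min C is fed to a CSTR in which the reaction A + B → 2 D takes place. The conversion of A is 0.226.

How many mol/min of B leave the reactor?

58.3 mol/min

A reacted = 0.226 × 419 = 94.69 mol/min; ν_A = −1, so ξ = 94.69/1 = 94.69 mol/min.
Outlet amounts (n = n₀ + ν ξ):
  A: 419 − 1(94.69) = 324.3
  B: 153 − 1(94.69) = 58.31
  D: 0 + 2(94.69) = 189.4
  C: 88.1 (inert)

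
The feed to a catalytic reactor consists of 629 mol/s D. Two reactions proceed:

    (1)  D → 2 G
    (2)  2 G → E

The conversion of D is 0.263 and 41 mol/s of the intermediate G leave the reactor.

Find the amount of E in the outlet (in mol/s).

145 mol/s

Conversion of D: D consumed = 1ξ₁ = 0.263 × 629 → ξ₁ = 165.4 mol/s.
G balance: n_G = 0 + 2ξ₁ − 2ξ₂ = 41 → ξ₂ = (2·165.4 − 41)/2 = 144.9 mol/s.
Outlet amounts (n = n₀ + Σ ν·ξ):
  D: 629 − 1(165.4) = 463.6
  G: 0 + 2(165.4) − 2(144.9) = 41
  E: 0 + 1(144.9) = 144.9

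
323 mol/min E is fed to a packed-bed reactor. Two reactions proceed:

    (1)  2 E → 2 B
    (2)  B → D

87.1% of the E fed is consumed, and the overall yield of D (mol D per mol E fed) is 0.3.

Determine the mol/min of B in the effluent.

Conversion of E: E consumed = 2ξ₁ = 0.871 × 323 → ξ₁ = 140.7 mol/min.
Yield of D: 1ξ₂ / 323 = 0.3 → ξ₂ = 96.9 mol/min.
Outlet amounts (n = n₀ + Σ ν·ξ):
  E: 323 − 2(140.7) = 41.67
  B: 0 + 2(140.7) − 1(96.9) = 184.4
  D: 0 + 1(96.9) = 96.9

184 mol/min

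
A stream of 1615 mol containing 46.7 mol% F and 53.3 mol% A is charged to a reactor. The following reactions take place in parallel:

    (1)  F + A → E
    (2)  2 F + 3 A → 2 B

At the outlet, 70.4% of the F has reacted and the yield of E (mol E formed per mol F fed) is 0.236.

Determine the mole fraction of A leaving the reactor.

0.169

Yield of E: 1ξ₁ / 754.2 = 0.236 → ξ₁ = 178 mol.
Conversion of F: 1ξ₁ + 2ξ₂ = 0.704 × 754.2 = 531 → ξ₂ = 176.5 mol.
Outlet amounts (n = n₀ + Σ ν·ξ):
  F: 754.2 − 1(178) − 2(176.5) = 223.2
  A: 860.8 − 1(178) − 3(176.5) = 153.4
  E: 0 + 1(178) = 178
  B: 0 + 2(176.5) = 353
Total out = 907.6 mol; y_A = 153.4 / 907.6 = 0.169.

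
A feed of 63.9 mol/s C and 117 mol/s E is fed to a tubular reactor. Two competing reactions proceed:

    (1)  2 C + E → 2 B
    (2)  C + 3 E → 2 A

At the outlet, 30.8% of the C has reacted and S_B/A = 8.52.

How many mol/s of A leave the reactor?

Conversion of C: C consumed = 0.308 × 63.9 = 19.68 mol/s = 2ξ₁ + 1ξ₂.
Selectivity: 2ξ₁ / (2ξ₂) = 8.52 → ξ₁ = 8.52 ξ₂.
Substitute: (2·8.52 + 1) ξ₂ = 19.68 → ξ₂ = 1.091 mol/s, ξ₁ = 9.295 mol/s.
Outlet amounts (n = n₀ + Σ ν·ξ):
  C: 63.9 − 2(9.295) − 1(1.091) = 44.22
  E: 117 − 1(9.295) − 3(1.091) = 104.4
  B: 0 + 2(9.295) = 18.59
  A: 0 + 2(1.091) = 2.182

2.18 mol/s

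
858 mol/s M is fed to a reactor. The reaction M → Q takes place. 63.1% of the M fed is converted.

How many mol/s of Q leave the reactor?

541 mol/s

M reacted = 0.631 × 858 = 541.4 mol/s; ν_M = −1, so ξ = 541.4/1 = 541.4 mol/s.
Outlet amounts (n = n₀ + ν ξ):
  M: 858 − 1(541.4) = 316.6
  Q: 0 + 1(541.4) = 541.4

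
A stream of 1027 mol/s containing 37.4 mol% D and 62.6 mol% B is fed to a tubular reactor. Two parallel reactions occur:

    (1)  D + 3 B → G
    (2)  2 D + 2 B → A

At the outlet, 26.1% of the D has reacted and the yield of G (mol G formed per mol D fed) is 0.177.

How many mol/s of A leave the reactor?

Yield of G: 1ξ₁ / 384.1 = 0.177 → ξ₁ = 67.99 mol/s.
Conversion of D: 1ξ₁ + 2ξ₂ = 0.261 × 384.1 = 100.2 → ξ₂ = 16.13 mol/s.
Outlet amounts (n = n₀ + Σ ν·ξ):
  D: 384.1 − 1(67.99) − 2(16.13) = 283.8
  B: 642.9 − 3(67.99) − 2(16.13) = 406.7
  G: 0 + 1(67.99) = 67.99
  A: 0 + 1(16.13) = 16.13

16.1 mol/s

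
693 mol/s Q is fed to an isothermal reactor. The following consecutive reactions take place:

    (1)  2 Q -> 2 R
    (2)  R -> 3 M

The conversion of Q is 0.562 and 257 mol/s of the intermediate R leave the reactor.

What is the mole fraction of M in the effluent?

0.415

Conversion of Q: Q consumed = 2ξ₁ = 0.562 × 693 → ξ₁ = 194.7 mol/s.
R balance: n_R = 0 + 2ξ₁ − 1ξ₂ = 257 → ξ₂ = (2·194.7 − 257)/1 = 132.5 mol/s.
Outlet amounts (n = n₀ + Σ ν·ξ):
  Q: 693 − 2(194.7) = 303.5
  R: 0 + 2(194.7) − 1(132.5) = 257
  M: 0 + 3(132.5) = 397.4
Total out = 957.9 mol/s; y_M = 397.4 / 957.9 = 0.4148.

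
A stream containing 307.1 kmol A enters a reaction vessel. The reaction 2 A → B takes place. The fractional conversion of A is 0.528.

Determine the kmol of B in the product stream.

A reacted = 0.528 × 307.1 = 162.1 kmol; ν_A = −2, so ξ = 162.1/2 = 81.07 kmol.
Outlet amounts (n = n₀ + ν ξ):
  A: 307.1 − 2(81.07) = 145
  B: 0 + 1(81.07) = 81.07

81.1 kmol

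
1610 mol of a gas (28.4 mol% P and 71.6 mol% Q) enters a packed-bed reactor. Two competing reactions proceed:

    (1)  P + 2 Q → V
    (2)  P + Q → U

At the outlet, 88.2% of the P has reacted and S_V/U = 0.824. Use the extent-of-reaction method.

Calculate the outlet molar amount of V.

Conversion of P: P consumed = 0.882 × 457.2 = 403.3 mol = 1ξ₁ + 1ξ₂.
Selectivity: 1ξ₁ / (1ξ₂) = 0.824 → ξ₁ = 0.824 ξ₂.
Substitute: (1·0.824 + 1) ξ₂ = 403.3 → ξ₂ = 221.1 mol, ξ₁ = 182.2 mol.
Outlet amounts (n = n₀ + Σ ν·ξ):
  P: 457.2 − 1(182.2) − 1(221.1) = 53.95
  Q: 1153 − 2(182.2) − 1(221.1) = 567.3
  V: 0 + 1(182.2) = 182.2
  U: 0 + 1(221.1) = 221.1

182 mol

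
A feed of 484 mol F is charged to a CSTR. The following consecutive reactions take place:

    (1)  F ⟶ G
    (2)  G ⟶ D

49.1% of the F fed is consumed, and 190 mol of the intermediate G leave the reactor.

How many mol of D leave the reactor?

47.6 mol

Conversion of F: F consumed = 1ξ₁ = 0.491 × 484 → ξ₁ = 237.6 mol.
G balance: n_G = 0 + 1ξ₁ − 1ξ₂ = 190 → ξ₂ = (1·237.6 − 190)/1 = 47.64 mol.
Outlet amounts (n = n₀ + Σ ν·ξ):
  F: 484 − 1(237.6) = 246.4
  G: 0 + 1(237.6) − 1(47.64) = 190
  D: 0 + 1(47.64) = 47.64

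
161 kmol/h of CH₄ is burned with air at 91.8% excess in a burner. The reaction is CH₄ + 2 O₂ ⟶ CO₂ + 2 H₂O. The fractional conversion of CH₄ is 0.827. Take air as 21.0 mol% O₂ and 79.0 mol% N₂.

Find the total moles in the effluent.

3100 kmol/h

Stoichiometric O₂ = 2 × 161 = 322 kmol/h; O₂ fed = 322 × 1.918 = 617.6 kmol/h.
N₂ fed = 617.6 × 79/21 = 2323 kmol/h.
Fuel reacted = 0.827 × 161 → ξ = 133.1 kmol/h.
Outlet (n = n₀ + ν ξ):
  CH₄: 161 − 1(133.1) = 27.85
  O₂: 617.6 − 2(133.1) = 351.3
  N₂: 2323 (inert)
  CO₂: 0 + 1(133.1) = 133.1
  H₂O: 0 + 2(133.1) = 266.3
Total out = 27.85 + 351.3 + 2323 + 133.1 + 266.3 = 3102 kmol/h.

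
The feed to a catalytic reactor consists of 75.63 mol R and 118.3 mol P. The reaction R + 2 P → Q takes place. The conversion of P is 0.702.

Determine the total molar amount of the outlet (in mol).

111 mol

P reacted = 0.702 × 118.3 = 83.05 mol; ν_P = −2, so ξ = 83.05/2 = 41.52 mol.
Outlet amounts (n = n₀ + ν ξ):
  R: 75.63 − 1(41.52) = 34.11
  P: 118.3 − 2(41.52) = 35.25
  Q: 0 + 1(41.52) = 41.52
Total out = 34.11 + 35.25 + 41.52 = 110.9 mol.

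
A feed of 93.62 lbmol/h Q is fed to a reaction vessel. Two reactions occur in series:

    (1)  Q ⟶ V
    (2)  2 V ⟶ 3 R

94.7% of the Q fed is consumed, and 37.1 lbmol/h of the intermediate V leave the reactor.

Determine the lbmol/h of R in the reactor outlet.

Conversion of Q: Q consumed = 1ξ₁ = 0.947 × 93.62 → ξ₁ = 88.66 lbmol/h.
V balance: n_V = 0 + 1ξ₁ − 2ξ₂ = 37.1 → ξ₂ = (1·88.66 − 37.1)/2 = 25.78 lbmol/h.
Outlet amounts (n = n₀ + Σ ν·ξ):
  Q: 93.62 − 1(88.66) = 4.962
  V: 0 + 1(88.66) − 2(25.78) = 37.1
  R: 0 + 3(25.78) = 77.34

77.3 lbmol/h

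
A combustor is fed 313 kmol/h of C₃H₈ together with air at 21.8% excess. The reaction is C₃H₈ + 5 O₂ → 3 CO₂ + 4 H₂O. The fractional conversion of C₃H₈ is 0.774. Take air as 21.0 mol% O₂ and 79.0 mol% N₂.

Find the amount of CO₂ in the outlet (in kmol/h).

Stoichiometric O₂ = 5 × 313 = 1565 kmol/h; O₂ fed = 1565 × 1.218 = 1906 kmol/h.
N₂ fed = 1906 × 79/21 = 7171 kmol/h.
Fuel reacted = 0.774 × 313 → ξ = 242.3 kmol/h.
Outlet (n = n₀ + ν ξ):
  C₃H₈: 313 − 1(242.3) = 70.74
  O₂: 1906 − 5(242.3) = 694.9
  N₂: 7171 (inert)
  CO₂: 0 + 3(242.3) = 726.8
  H₂O: 0 + 4(242.3) = 969

727 kmol/h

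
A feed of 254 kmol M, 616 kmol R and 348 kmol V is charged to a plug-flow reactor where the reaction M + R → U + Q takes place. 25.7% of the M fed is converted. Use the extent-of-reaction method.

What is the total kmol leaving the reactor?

1220 kmol

M reacted = 0.257 × 254 = 65.28 kmol; ν_M = −1, so ξ = 65.28/1 = 65.28 kmol.
Outlet amounts (n = n₀ + ν ξ):
  M: 254 − 1(65.28) = 188.7
  R: 616 − 1(65.28) = 550.7
  U: 0 + 1(65.28) = 65.28
  Q: 0 + 1(65.28) = 65.28
  V: 348 (inert)
Total out = 188.7 + 550.7 + 65.28 + 65.28 + 348 = 1218 kmol.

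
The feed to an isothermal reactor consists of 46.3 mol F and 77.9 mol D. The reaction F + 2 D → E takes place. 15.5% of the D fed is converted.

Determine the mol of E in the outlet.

6.04 mol

D reacted = 0.155 × 77.9 = 12.07 mol; ν_D = −2, so ξ = 12.07/2 = 6.037 mol.
Outlet amounts (n = n₀ + ν ξ):
  F: 46.3 − 1(6.037) = 40.26
  D: 77.9 − 2(6.037) = 65.83
  E: 0 + 1(6.037) = 6.037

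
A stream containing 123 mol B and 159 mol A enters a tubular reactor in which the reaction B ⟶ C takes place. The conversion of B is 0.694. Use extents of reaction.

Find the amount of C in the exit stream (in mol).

B reacted = 0.694 × 123 = 85.36 mol; ν_B = −1, so ξ = 85.36/1 = 85.36 mol.
Outlet amounts (n = n₀ + ν ξ):
  B: 123 − 1(85.36) = 37.64
  C: 0 + 1(85.36) = 85.36
  A: 159 (inert)

85.4 mol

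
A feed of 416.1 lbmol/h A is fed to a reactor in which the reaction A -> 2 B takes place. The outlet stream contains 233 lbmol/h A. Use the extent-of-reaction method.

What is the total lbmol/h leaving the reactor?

599 lbmol/h

For A: n = n₀ − 1ξ → 233 = 416.1 − 1ξ, giving ξ = 183.1 lbmol/h.
Outlet amounts (n = n₀ + ν ξ):
  A: 416.1 − 1(183.1) = 233
  B: 0 + 2(183.1) = 366.2
Total out = 233 + 366.2 = 599.2 lbmol/h.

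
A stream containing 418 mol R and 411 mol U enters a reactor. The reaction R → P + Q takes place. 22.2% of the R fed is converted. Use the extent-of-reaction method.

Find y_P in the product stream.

0.101

R reacted = 0.222 × 418 = 92.8 mol; ν_R = −1, so ξ = 92.8/1 = 92.8 mol.
Outlet amounts (n = n₀ + ν ξ):
  R: 418 − 1(92.8) = 325.2
  P: 0 + 1(92.8) = 92.8
  Q: 0 + 1(92.8) = 92.8
  U: 411 (inert)
Total out = 921.8 mol; y_P = 92.8 / 921.8 = 0.1007.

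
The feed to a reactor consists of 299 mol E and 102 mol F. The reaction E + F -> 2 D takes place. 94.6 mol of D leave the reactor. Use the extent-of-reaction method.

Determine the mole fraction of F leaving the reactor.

0.136

For D: n = n₀ + 2ξ → 94.6 = 0 + 2ξ, giving ξ = 47.3 mol.
Outlet amounts (n = n₀ + ν ξ):
  E: 299 − 1(47.3) = 251.7
  F: 102 − 1(47.3) = 54.7
  D: 0 + 2(47.3) = 94.6
Total out = 401 mol; y_F = 54.7 / 401 = 0.1364.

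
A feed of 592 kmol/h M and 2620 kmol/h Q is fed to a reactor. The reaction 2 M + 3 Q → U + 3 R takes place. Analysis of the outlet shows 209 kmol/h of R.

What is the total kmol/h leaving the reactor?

3140 kmol/h

For R: n = n₀ + 3ξ → 209 = 0 + 3ξ, giving ξ = 69.67 kmol/h.
Outlet amounts (n = n₀ + ν ξ):
  M: 592 − 2(69.67) = 452.7
  Q: 2620 − 3(69.67) = 2411
  U: 0 + 1(69.67) = 69.67
  R: 0 + 3(69.67) = 209
Total out = 452.7 + 2411 + 69.67 + 209 = 3142 kmol/h.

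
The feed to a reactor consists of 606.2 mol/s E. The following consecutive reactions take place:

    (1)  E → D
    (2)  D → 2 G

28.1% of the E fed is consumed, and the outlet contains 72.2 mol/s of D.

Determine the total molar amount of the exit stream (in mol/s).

Conversion of E: E consumed = 1ξ₁ = 0.281 × 606.2 → ξ₁ = 170.3 mol/s.
D balance: n_D = 0 + 1ξ₁ − 1ξ₂ = 72.2 → ξ₂ = (1·170.3 − 72.2)/1 = 98.14 mol/s.
Outlet amounts (n = n₀ + Σ ν·ξ):
  E: 606.2 − 1(170.3) = 435.9
  D: 0 + 1(170.3) − 1(98.14) = 72.2
  G: 0 + 2(98.14) = 196.3
Total out = 435.9 + 72.2 + 196.3 = 704.3 mol/s.

704 mol/s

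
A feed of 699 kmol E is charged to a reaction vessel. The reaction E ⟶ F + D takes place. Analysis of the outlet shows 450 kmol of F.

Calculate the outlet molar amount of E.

249 kmol

For F: n = n₀ + 1ξ → 450 = 0 + 1ξ, giving ξ = 450 kmol.
Outlet amounts (n = n₀ + ν ξ):
  E: 699 − 1(450) = 249
  F: 0 + 1(450) = 450
  D: 0 + 1(450) = 450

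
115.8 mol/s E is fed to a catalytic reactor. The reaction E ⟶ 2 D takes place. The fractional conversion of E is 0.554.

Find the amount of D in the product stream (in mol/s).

E reacted = 0.554 × 115.8 = 64.15 mol/s; ν_E = −1, so ξ = 64.15/1 = 64.15 mol/s.
Outlet amounts (n = n₀ + ν ξ):
  E: 115.8 − 1(64.15) = 51.65
  D: 0 + 2(64.15) = 128.3

128 mol/s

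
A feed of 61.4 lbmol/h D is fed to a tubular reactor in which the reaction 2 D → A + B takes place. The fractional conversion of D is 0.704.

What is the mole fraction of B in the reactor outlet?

D reacted = 0.704 × 61.4 = 43.23 lbmol/h; ν_D = −2, so ξ = 43.23/2 = 21.61 lbmol/h.
Outlet amounts (n = n₀ + ν ξ):
  D: 61.4 − 2(21.61) = 18.17
  A: 0 + 1(21.61) = 21.61
  B: 0 + 1(21.61) = 21.61
Total out = 61.4 lbmol/h; y_B = 21.61 / 61.4 = 0.352.

0.352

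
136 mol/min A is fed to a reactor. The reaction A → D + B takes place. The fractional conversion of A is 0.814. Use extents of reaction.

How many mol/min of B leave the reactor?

A reacted = 0.814 × 136 = 110.7 mol/min; ν_A = −1, so ξ = 110.7/1 = 110.7 mol/min.
Outlet amounts (n = n₀ + ν ξ):
  A: 136 − 1(110.7) = 25.3
  D: 0 + 1(110.7) = 110.7
  B: 0 + 1(110.7) = 110.7

111 mol/min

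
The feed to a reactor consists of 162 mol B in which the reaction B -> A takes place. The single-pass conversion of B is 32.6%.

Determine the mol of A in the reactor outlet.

52.8 mol

B reacted = 0.326 × 162 = 52.81 mol; ν_B = −1, so ξ = 52.81/1 = 52.81 mol.
Outlet amounts (n = n₀ + ν ξ):
  B: 162 − 1(52.81) = 109.2
  A: 0 + 1(52.81) = 52.81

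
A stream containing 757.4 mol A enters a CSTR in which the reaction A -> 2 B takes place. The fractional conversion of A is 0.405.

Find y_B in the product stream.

A reacted = 0.405 × 757.4 = 306.7 mol; ν_A = −1, so ξ = 306.7/1 = 306.7 mol.
Outlet amounts (n = n₀ + ν ξ):
  A: 757.4 − 1(306.7) = 450.7
  B: 0 + 2(306.7) = 613.5
Total out = 1064 mol; y_B = 613.5 / 1064 = 0.5765.

0.577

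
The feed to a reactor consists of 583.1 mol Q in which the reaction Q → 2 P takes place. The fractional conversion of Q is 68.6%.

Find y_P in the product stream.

0.814

Q reacted = 0.686 × 583.1 = 400 mol; ν_Q = −1, so ξ = 400/1 = 400 mol.
Outlet amounts (n = n₀ + ν ξ):
  Q: 583.1 − 1(400) = 183.1
  P: 0 + 2(400) = 800
Total out = 983.1 mol; y_P = 800 / 983.1 = 0.8138.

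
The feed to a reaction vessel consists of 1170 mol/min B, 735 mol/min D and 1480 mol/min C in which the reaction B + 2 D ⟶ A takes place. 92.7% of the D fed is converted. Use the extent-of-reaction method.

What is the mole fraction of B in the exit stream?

D reacted = 0.927 × 735 = 681.3 mol/min; ν_D = −2, so ξ = 681.3/2 = 340.7 mol/min.
Outlet amounts (n = n₀ + ν ξ):
  B: 1170 − 1(340.7) = 829.3
  D: 735 − 2(340.7) = 53.65
  A: 0 + 1(340.7) = 340.7
  C: 1480 (inert)
Total out = 2704 mol/min; y_B = 829.3 / 2704 = 0.3067.

0.307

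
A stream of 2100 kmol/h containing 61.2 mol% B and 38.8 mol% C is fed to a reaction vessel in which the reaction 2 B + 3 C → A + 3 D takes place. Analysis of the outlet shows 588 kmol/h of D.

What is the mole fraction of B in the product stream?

For D: n = n₀ + 3ξ → 588 = 0 + 3ξ, giving ξ = 196 kmol/h.
Outlet amounts (n = n₀ + ν ξ):
  B: 1285 − 2(196) = 893.2
  C: 814.8 − 3(196) = 226.8
  A: 0 + 1(196) = 196
  D: 0 + 3(196) = 588
Total out = 1904 kmol/h; y_B = 893.2 / 1904 = 0.4691.

0.469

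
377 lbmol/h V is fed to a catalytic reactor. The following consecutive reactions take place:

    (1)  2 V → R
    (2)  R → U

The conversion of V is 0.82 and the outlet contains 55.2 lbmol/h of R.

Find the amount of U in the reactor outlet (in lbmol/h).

Conversion of V: V consumed = 2ξ₁ = 0.82 × 377 → ξ₁ = 154.6 lbmol/h.
R balance: n_R = 0 + 1ξ₁ − 1ξ₂ = 55.2 → ξ₂ = (1·154.6 − 55.2)/1 = 99.37 lbmol/h.
Outlet amounts (n = n₀ + Σ ν·ξ):
  V: 377 − 2(154.6) = 67.86
  R: 0 + 1(154.6) − 1(99.37) = 55.2
  U: 0 + 1(99.37) = 99.37

99.4 lbmol/h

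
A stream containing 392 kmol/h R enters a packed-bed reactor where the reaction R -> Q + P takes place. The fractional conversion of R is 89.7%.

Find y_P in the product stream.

0.473

R reacted = 0.897 × 392 = 351.6 kmol/h; ν_R = −1, so ξ = 351.6/1 = 351.6 kmol/h.
Outlet amounts (n = n₀ + ν ξ):
  R: 392 − 1(351.6) = 40.38
  Q: 0 + 1(351.6) = 351.6
  P: 0 + 1(351.6) = 351.6
Total out = 743.6 kmol/h; y_P = 351.6 / 743.6 = 0.4729.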